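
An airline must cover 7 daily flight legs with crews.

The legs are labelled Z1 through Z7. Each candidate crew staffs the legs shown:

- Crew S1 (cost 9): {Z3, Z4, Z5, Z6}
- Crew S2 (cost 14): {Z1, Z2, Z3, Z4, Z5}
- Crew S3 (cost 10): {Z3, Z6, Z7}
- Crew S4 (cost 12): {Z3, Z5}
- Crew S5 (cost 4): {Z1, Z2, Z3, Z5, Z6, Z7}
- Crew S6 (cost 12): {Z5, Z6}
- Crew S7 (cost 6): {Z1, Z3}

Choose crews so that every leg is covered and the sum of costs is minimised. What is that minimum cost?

S1, S5 together cover every leg (S1 ∪ S5 = {Z1, Z2, Z3, Z4, Z5, Z6, Z7}); total cost 9 + 4 = 13.
No covering selection has total cost below 13.

13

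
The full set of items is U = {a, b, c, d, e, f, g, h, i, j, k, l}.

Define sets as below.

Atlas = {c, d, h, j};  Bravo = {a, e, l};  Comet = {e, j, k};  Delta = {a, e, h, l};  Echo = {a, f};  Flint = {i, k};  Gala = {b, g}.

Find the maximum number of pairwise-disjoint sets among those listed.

Atlas, Bravo, Flint, Gala are pairwise disjoint (Atlas={c,d,h,j}; Bravo={a,e,l}; Flint={i,k}; Gala={b,g}).
Every remaining set overlaps one of these, and no 5 of the listed sets are pairwise disjoint, so 4 is the maximum.

4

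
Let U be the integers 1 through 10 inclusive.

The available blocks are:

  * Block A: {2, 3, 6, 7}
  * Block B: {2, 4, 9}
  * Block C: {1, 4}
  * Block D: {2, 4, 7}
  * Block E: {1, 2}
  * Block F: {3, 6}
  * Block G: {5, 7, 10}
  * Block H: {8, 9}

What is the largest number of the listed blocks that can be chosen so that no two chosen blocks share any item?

E, F, G, H are pairwise disjoint (E={1,2}; F={3,6}; G={5,7,10}; H={8,9}).
Every remaining block overlaps one of these, and no 5 of the listed blocks are pairwise disjoint, so 4 is the maximum.

4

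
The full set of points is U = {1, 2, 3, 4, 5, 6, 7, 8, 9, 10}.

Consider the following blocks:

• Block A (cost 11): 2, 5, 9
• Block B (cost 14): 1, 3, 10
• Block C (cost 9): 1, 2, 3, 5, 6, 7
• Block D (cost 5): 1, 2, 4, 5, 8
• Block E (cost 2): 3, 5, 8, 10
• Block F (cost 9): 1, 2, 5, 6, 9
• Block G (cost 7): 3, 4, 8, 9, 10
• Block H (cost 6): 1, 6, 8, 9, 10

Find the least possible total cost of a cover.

16

C, G together cover every point (C ∪ G = {1, 2, 3, 4, 5, 6, 7, 8, 9, 10}); total cost 9 + 7 = 16.
The greedy pick E, D, H, C costs 22; no covering selection beats 16.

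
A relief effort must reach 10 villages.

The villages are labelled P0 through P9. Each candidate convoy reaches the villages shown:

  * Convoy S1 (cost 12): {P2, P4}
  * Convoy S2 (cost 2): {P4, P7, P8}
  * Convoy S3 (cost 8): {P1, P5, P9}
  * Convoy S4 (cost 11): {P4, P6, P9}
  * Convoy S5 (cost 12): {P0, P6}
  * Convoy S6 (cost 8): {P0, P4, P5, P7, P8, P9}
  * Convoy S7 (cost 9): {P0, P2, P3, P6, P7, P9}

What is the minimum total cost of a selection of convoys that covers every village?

S2, S3, S7 together cover every village (S2 ∪ S3 ∪ S7 = {P0, P1, P2, P3, P4, P5, P6, P7, P8, P9}); total cost 2 + 8 + 9 = 19.
No covering selection has total cost below 19.

19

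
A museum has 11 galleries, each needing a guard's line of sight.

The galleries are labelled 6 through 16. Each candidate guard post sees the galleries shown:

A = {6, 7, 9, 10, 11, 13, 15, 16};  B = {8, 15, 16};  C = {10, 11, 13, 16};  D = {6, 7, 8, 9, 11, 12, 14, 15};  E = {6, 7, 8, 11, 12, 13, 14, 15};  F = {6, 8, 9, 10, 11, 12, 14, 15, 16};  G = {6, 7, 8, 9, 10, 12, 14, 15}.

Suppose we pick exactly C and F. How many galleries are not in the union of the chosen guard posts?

1

Union of C, F = {6, 8, 9, 10, 11, 12, 13, 14, 15, 16}.
Not covered: 7 — 1 gallery.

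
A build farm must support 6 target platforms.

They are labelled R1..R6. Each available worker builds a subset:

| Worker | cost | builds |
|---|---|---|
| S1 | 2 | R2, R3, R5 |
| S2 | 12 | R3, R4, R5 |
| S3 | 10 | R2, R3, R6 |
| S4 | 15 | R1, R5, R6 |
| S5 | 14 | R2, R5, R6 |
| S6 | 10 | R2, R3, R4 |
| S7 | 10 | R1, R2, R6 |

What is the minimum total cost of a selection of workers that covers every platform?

S1, S6, S7 together cover every platform (S1 ∪ S6 ∪ S7 = {R1, R2, R3, R4, R5, R6}); total cost 2 + 10 + 10 = 22.
No covering selection has total cost below 22.

22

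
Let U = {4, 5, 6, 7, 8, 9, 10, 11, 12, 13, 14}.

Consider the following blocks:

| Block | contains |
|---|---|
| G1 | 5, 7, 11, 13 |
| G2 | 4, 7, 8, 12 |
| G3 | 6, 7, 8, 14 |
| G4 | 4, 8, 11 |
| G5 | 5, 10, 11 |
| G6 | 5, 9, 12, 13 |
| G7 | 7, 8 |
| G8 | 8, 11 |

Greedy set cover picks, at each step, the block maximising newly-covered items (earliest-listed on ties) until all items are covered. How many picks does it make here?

5

Greedy: pick G1 (covers 4 new) → pick G2 (covers 3 new) → pick G3 (covers 2 new) → pick G5 (covers 1 new) → pick G6 (covers 1 new). Total picks: 5.
(The true minimum cover uses only 4 blocks, so greedy is not optimal here.)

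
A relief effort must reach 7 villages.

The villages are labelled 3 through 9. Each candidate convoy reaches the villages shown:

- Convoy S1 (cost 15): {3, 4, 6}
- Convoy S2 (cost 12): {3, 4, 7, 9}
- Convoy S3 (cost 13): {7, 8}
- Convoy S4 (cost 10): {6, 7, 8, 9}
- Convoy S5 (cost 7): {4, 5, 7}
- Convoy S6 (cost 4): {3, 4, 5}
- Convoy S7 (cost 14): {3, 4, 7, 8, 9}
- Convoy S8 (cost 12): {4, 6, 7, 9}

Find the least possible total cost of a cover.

S4, S6 together cover every village (S4 ∪ S6 = {3, 4, 5, 6, 7, 8, 9}); total cost 10 + 4 = 14.
No covering selection has total cost below 14.

14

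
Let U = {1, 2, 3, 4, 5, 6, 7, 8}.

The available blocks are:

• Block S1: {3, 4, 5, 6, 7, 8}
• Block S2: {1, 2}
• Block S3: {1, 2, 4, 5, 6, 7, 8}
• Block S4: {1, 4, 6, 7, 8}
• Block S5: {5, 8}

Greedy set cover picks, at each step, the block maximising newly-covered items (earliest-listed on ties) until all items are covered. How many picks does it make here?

Greedy: pick S3 (covers 7 new) → pick S1 (covers 1 new). Total picks: 2.

2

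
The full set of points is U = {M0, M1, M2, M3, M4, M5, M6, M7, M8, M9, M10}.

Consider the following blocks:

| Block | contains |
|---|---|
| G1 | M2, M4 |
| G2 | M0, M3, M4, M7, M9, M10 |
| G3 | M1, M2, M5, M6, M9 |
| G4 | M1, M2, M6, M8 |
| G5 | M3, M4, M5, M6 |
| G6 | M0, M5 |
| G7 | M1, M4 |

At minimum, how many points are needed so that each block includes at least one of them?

3

Take H = {M2, M4, M5}. Each listed block contains at least one of these, so H is a hitting set of size 3.
No choice of 2 points meets every block, so 3 is the minimum.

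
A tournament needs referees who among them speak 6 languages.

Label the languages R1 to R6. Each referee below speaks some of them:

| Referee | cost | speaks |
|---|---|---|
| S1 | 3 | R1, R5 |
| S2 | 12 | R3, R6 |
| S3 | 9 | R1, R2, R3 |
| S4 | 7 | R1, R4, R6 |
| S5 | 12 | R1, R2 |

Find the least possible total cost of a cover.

S1, S3, S4 together cover every language (S1 ∪ S3 ∪ S4 = {R1, R2, R3, R4, R5, R6}); total cost 3 + 9 + 7 = 19.
No covering selection has total cost below 19.

19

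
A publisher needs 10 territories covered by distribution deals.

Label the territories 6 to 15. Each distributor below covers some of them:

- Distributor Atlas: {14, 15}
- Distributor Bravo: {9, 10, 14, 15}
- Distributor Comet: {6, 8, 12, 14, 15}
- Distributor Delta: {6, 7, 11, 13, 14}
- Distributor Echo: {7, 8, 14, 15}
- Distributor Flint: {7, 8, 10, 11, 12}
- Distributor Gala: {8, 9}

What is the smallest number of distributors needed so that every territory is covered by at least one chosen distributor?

Bravo and Comet and Delta together: Bravo ∪ Comet ∪ Delta = {6, 7, 8, 9, 10, 11, 12, 13, 14, 15} — every territory is covered.
Only Delta contains 13, so Delta is forced; the remaining 5 territories need at least 2 more distributors (each remaining distributor adds at most 3) — so at least 3 distributors are needed, and 3 is optimal.

3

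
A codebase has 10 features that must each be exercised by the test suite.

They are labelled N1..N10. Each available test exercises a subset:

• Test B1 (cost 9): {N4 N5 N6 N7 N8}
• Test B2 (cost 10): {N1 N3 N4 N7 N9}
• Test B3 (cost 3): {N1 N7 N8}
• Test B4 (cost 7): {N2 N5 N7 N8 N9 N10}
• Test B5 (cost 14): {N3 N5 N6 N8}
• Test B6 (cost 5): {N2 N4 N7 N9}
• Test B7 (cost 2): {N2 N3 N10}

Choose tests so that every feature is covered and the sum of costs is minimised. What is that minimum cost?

19

B1, B3, B6, B7 together cover every feature (B1 ∪ B3 ∪ B6 ∪ B7 = {N1, N2, N3, N4, N5, N6, N7, N8, N9, N10}); total cost 9 + 3 + 5 + 2 = 19.
No covering selection has total cost below 19.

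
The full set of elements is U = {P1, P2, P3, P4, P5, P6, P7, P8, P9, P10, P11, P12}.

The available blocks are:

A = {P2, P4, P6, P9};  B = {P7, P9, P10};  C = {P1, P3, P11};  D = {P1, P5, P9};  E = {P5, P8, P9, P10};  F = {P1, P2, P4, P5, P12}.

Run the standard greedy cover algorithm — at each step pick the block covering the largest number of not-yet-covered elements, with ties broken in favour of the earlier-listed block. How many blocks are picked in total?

5

Greedy: pick F (covers 5 new) → pick B (covers 3 new) → pick C (covers 2 new) → pick A (covers 1 new) → pick E (covers 1 new). Total picks: 5.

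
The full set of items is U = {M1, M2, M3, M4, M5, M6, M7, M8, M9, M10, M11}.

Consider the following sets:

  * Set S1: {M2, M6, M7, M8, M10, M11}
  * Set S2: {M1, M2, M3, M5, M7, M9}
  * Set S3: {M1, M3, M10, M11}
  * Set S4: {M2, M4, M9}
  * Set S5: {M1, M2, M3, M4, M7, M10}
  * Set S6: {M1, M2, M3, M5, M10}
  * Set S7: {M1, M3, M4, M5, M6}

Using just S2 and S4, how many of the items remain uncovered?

Union of S2, S4 = {M1, M2, M3, M4, M5, M7, M9}.
Not covered: M6, M8, M10, M11 — 4 items.

4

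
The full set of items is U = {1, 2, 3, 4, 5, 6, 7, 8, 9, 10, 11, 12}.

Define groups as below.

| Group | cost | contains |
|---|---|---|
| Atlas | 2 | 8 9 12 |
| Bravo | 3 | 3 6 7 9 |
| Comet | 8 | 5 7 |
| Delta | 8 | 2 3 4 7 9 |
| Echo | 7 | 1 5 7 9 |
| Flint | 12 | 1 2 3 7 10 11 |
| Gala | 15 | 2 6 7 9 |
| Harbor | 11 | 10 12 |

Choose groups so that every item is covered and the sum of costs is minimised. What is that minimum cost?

Atlas, Bravo, Delta, Echo, Flint together cover every item (Atlas ∪ Bravo ∪ Delta ∪ Echo ∪ Flint = {1, 2, 3, 4, 5, 6, 7, 8, 9, 10, 11, 12}); total cost 2 + 3 + 8 + 7 + 12 = 32.
No covering selection has total cost below 32.

32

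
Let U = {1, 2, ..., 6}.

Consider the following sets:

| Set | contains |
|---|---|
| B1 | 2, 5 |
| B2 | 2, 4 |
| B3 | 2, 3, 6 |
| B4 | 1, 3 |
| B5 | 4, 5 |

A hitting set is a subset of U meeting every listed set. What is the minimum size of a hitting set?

3

Take H = {2, 3, 5}. Each listed set contains at least one of these, so H is a hitting set of size 3.
No choice of 2 points meets every set, so 3 is the minimum.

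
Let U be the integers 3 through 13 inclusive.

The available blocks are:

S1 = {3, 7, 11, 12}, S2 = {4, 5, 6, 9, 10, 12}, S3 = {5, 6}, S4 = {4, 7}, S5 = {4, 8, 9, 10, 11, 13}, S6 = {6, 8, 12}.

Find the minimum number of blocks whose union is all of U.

S1 and S3 and S5 together: S1 ∪ S3 ∪ S5 = {3, 4, 5, 6, 7, 8, 9, 10, 11, 12, 13} — every element is covered.
Only S1 contains 3, so S1 is forced; the remaining 7 elements need at least 2 more blocks (each remaining block adds at most 5) — so at least 3 blocks are needed, and 3 is optimal.

3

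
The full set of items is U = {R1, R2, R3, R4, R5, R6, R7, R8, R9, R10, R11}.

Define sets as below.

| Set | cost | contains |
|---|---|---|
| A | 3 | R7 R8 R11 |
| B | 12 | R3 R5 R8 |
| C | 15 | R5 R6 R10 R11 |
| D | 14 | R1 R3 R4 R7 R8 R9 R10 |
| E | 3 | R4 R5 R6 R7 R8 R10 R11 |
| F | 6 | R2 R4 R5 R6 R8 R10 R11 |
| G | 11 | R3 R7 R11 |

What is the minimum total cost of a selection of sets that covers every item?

20

D, F together cover every item (D ∪ F = {R1, R2, R3, R4, R5, R6, R7, R8, R9, R10, R11}); total cost 14 + 6 = 20.
The greedy pick E, D, F costs 23; no covering selection beats 20.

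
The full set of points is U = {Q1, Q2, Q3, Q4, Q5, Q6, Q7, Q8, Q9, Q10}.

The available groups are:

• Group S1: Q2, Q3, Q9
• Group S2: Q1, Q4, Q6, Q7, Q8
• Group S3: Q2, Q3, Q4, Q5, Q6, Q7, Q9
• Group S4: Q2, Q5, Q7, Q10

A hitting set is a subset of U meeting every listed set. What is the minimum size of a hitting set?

The 2 points {Q7, Q9} hit every group.
The groups S1, S2 are pairwise disjoint, so any hitting set needs a separate point for each — at least 2. Hence 2 is optimal.

2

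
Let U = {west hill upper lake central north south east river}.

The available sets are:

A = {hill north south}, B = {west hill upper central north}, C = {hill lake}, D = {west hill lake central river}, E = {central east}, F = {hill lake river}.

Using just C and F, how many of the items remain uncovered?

Union of C, F = {hill, lake, river}.
Not covered: west, upper, central, north, south, east — 6 items.

6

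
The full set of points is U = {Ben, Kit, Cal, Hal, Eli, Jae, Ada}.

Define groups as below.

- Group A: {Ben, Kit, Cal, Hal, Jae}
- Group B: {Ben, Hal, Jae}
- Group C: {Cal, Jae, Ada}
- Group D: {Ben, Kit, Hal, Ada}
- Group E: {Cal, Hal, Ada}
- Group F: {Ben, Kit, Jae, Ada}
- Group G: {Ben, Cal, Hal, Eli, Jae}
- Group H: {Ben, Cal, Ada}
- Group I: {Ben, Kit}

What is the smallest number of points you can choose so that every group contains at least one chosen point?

The 2 points {Ben, Ada} hit every group.
The groups C, I are pairwise disjoint, so any hitting set needs a separate point for each — at least 2. Hence 2 is optimal.

2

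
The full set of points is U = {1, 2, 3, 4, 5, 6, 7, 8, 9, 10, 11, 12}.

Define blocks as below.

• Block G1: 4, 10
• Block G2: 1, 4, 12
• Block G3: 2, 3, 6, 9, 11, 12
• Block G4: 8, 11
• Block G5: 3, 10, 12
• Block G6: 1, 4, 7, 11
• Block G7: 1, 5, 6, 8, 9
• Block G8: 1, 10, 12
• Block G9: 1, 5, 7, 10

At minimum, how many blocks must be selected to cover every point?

4

G1, G3, G7, and G9 cover everything between them: the union {1, 2, 3, 4, 5, 6, 7, 8, 9, 10, 11, 12} is all of U.
No 3 of the 9 blocks cover everything (all 84 combinations miss at least one point), so 4 is optimal.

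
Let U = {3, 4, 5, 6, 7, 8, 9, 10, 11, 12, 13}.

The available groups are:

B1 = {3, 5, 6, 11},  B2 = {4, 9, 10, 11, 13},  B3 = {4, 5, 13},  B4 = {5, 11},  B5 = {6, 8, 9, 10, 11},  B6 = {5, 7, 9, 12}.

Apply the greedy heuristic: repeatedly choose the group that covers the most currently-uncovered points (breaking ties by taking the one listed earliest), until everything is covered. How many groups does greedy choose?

Greedy: pick B2 (covers 5 new) → pick B1 (covers 3 new) → pick B6 (covers 2 new) → pick B5 (covers 1 new). Total picks: 4.

4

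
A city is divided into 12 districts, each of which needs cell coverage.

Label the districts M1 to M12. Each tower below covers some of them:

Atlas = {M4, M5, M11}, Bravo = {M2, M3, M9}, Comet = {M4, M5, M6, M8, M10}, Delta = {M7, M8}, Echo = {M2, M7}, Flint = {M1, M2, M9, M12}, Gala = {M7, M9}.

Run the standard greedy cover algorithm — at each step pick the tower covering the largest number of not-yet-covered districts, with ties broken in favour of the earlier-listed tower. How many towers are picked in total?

5

Greedy: pick Comet (covers 5 new) → pick Flint (covers 4 new) → pick Atlas (covers 1 new) → pick Bravo (covers 1 new) → pick Delta (covers 1 new). Total picks: 5.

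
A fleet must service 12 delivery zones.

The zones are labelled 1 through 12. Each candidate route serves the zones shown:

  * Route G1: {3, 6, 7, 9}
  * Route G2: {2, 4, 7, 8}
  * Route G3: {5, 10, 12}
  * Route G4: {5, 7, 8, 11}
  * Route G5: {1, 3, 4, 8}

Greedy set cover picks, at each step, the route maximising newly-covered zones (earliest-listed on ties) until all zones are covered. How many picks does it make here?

5

Greedy: pick G1 (covers 4 new) → pick G2 (covers 3 new) → pick G3 (covers 3 new) → pick G4 (covers 1 new) → pick G5 (covers 1 new). Total picks: 5.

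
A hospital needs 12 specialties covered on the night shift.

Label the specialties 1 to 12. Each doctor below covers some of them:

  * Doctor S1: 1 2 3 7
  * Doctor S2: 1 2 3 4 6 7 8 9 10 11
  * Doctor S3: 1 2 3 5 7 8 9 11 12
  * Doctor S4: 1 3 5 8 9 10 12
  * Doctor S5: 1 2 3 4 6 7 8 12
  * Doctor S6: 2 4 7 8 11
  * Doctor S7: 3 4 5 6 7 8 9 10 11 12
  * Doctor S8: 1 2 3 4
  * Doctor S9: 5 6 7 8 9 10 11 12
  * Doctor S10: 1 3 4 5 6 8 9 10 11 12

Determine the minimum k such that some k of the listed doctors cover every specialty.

Take {S5, S10}. Their union is {1, 2, 3, 4, 5, 6, 7, 8, 9, 10, 11, 12}, which is all 12 specialties.
No single doctor has all 12 specialties (the largest, S2, has 10), so 2 is optimal.

2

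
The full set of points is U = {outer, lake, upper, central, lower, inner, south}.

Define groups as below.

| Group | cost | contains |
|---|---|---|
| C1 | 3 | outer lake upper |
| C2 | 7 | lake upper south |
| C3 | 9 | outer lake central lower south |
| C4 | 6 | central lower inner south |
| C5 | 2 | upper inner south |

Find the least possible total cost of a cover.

C1, C4 together cover every point (C1 ∪ C4 = {outer, lake, upper, central, lower, inner, south}); total cost 3 + 6 = 9.
The greedy pick C5, C1, C4 costs 11; no covering selection beats 9.

9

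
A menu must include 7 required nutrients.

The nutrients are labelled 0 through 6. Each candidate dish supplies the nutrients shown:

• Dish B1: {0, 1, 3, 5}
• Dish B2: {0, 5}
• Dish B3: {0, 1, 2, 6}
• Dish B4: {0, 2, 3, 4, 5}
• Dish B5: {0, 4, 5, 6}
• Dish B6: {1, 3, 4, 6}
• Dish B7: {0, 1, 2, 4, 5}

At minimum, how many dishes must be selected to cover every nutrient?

B6 and B7 together: B6 ∪ B7 = {0, 1, 2, 3, 4, 5, 6} — every nutrient is covered.
No single dish has all 7 nutrients (the largest, B4, has 5), so 2 is optimal.

2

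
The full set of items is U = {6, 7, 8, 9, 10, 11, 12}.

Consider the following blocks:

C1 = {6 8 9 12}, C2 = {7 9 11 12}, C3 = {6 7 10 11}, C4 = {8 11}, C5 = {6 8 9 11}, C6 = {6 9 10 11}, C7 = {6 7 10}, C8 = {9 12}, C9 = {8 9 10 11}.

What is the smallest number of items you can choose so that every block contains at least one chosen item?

3

Take H = {8, 9, 10}. Each listed block contains at least one of these, so H is a hitting set of size 3.
The blocks C4, C7, C8 are pairwise disjoint, so any hitting set needs a separate item for each — at least 3. Hence 3 is optimal.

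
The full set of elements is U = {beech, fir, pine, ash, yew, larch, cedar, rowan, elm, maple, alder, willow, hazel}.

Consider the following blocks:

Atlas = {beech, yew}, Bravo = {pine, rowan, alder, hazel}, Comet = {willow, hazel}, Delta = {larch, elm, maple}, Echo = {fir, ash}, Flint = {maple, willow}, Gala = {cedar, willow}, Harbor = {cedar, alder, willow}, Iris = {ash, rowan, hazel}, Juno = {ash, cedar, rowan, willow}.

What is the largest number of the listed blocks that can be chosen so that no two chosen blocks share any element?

5

Atlas, Bravo, Delta, Echo, Gala are pairwise disjoint (Atlas={beech,yew}; Bravo={pine,rowan,alder,hazel}; Delta={larch,elm,maple}; Echo={fir,ash}; Gala={cedar,willow}).
Every remaining block overlaps one of these, and no 6 of the listed blocks are pairwise disjoint, so 5 is the maximum.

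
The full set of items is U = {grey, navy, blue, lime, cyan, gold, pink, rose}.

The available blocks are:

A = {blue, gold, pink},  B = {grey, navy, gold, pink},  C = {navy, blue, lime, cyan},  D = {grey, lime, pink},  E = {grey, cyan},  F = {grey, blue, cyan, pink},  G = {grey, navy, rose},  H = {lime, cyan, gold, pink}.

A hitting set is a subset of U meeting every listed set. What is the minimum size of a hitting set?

3

T = {grey, navy, pink} meets every block (each contains at least one member of T), and |T| = 3.
No choice of 2 items meets every block, so 3 is the minimum.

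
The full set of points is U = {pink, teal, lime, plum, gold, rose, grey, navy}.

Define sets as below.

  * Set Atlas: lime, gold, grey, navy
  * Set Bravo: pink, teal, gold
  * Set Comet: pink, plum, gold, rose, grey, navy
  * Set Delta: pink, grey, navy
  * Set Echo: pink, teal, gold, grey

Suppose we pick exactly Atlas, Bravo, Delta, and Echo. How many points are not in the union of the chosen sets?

Union of Atlas, Bravo, Delta, Echo = {pink, teal, lime, gold, grey, navy}.
Not covered: plum, rose — 2 points.

2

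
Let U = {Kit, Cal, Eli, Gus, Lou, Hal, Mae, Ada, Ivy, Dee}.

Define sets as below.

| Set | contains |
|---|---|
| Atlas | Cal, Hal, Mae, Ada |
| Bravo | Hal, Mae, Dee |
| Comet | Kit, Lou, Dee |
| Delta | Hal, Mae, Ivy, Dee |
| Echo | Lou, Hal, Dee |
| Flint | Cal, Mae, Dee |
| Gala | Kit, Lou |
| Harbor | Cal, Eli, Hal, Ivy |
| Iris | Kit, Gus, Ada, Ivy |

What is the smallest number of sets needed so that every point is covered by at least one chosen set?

4

Echo and Flint and Harbor and Iris together: Echo ∪ Flint ∪ Harbor ∪ Iris = {Kit, Cal, Eli, Gus, Lou, Hal, Mae, Ada, Ivy, Dee} — every point is covered.
No 3 of the 9 sets cover everything (all 84 combinations miss at least one point), so 4 is optimal.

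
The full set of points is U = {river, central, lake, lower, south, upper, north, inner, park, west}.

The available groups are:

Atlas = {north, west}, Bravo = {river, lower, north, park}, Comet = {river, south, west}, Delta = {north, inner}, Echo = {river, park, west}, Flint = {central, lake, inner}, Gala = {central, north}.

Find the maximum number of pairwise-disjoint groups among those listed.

Comet, Gala are pairwise disjoint (Comet={river,south,west}; Gala={central,north}).
Every remaining group overlaps one of these, and no 3 of the listed groups are pairwise disjoint, so 2 is the maximum.

2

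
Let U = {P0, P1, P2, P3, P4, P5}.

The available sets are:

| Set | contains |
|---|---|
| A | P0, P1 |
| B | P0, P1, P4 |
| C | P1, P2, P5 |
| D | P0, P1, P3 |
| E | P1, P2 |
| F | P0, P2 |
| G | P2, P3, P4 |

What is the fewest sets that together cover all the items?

3

Take {C, D, G}. Their union is {P0, P1, P2, P3, P4, P5}, which is all 6 items.
Only C contains P5, so C is forced; the remaining 3 items need at least 2 more sets (each remaining set adds at most 2) — so at least 3 sets are needed, and 3 is optimal.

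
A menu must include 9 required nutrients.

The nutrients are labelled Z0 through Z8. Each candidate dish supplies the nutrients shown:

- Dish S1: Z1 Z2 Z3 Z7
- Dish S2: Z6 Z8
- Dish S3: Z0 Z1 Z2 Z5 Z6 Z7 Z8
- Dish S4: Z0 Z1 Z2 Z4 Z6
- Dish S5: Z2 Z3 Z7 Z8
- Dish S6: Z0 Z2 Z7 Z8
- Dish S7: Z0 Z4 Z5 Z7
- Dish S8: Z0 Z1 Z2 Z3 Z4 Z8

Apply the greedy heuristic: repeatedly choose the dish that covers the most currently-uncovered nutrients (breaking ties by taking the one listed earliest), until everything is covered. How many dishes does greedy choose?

2

Greedy: pick S3 (covers 7 new) → pick S8 (covers 2 new). Total picks: 2.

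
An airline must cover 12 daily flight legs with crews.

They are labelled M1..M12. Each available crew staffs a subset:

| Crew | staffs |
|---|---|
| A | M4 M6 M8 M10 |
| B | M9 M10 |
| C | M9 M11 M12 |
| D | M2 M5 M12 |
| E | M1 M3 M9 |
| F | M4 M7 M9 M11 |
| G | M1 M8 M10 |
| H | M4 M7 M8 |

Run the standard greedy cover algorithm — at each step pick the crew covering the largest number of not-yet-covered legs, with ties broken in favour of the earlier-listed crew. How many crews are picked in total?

Greedy: pick A (covers 4 new) → pick C (covers 3 new) → pick D (covers 2 new) → pick E (covers 2 new) → pick F (covers 1 new). Total picks: 5.
(The true minimum cover uses only 4 crews, so greedy is not optimal here.)

5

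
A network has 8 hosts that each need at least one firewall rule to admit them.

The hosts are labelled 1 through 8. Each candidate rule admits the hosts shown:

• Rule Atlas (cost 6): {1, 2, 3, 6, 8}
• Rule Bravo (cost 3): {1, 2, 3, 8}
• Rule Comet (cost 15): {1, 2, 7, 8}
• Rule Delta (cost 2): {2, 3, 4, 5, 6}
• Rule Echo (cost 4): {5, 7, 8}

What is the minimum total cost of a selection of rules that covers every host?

9

Bravo, Delta, Echo together cover every host (Bravo ∪ Delta ∪ Echo = {1, 2, 3, 4, 5, 6, 7, 8}); total cost 3 + 2 + 4 = 9.
No covering selection has total cost below 9.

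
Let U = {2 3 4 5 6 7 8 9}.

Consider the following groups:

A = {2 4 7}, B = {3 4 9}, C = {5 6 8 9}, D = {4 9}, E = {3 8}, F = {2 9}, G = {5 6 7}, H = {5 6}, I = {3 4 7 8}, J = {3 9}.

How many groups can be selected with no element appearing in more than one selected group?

D, E, H are pairwise disjoint (D={4,9}; E={3,8}; H={5,6}).
Every remaining group overlaps one of these, and no 4 of the listed groups are pairwise disjoint, so 3 is the maximum.

3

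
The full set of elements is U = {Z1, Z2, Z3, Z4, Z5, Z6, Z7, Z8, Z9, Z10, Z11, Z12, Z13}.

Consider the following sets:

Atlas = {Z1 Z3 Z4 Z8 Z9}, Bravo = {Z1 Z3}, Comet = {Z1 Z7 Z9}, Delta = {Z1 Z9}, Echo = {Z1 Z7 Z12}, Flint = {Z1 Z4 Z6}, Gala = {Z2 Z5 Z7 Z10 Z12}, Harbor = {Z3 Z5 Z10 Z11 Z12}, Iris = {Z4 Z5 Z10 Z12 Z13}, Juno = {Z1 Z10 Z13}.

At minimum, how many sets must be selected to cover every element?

5

Take {Atlas, Flint, Gala, Harbor, Juno}. Their union is {Z1, Z2, Z3, Z4, Z5, Z6, Z7, Z8, Z9, Z10, Z11, Z12, Z13}, which is all 13 elements.
No 4 of the 10 sets cover everything (all 210 combinations miss at least one element), so 5 is optimal.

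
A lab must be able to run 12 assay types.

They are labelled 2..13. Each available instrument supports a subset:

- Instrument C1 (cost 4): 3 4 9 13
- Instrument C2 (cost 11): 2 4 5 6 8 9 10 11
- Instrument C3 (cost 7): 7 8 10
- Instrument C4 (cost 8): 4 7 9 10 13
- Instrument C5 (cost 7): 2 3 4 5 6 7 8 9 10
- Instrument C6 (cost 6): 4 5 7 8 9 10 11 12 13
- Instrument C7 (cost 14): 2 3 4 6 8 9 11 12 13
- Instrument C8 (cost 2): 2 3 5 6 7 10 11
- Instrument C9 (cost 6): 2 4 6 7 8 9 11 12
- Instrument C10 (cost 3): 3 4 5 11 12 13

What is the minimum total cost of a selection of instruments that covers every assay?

8

C6, C8 together cover every assay (C6 ∪ C8 = {2, 3, 4, 5, 6, 7, 8, 9, 10, 11, 12, 13}); total cost 6 + 2 = 8.
The greedy pick C8, C10, C6 costs 11; no covering selection beats 8.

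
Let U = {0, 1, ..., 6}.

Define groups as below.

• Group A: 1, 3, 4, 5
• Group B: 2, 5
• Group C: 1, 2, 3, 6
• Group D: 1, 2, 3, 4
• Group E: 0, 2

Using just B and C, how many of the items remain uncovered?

2

Union of B, C = {1, 2, 3, 5, 6}.
Not covered: 0, 4 — 2 items.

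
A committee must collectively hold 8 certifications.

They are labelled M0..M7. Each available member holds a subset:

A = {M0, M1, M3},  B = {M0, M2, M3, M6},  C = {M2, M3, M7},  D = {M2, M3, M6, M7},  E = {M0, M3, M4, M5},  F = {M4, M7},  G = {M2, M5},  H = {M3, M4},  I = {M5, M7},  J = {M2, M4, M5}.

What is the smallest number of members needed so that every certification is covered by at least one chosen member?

3

Take {A, D, E}. Their union is {M0, M1, M2, M3, M4, M5, M6, M7}, which is all 8 certifications.
Only A contains M1, so A is forced; the remaining 5 certifications need at least 2 more members (each remaining member adds at most 3) — so at least 3 members are needed, and 3 is optimal.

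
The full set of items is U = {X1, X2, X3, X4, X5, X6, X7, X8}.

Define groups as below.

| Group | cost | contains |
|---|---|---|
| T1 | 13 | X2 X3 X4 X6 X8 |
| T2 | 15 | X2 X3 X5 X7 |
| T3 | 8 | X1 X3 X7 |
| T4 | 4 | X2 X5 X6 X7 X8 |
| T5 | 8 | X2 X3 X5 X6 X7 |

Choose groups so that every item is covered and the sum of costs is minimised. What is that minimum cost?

T1, T3, T4 together cover every item (T1 ∪ T3 ∪ T4 = {X1, X2, X3, X4, X5, X6, X7, X8}); total cost 13 + 8 + 4 = 25.
No covering selection has total cost below 25.

25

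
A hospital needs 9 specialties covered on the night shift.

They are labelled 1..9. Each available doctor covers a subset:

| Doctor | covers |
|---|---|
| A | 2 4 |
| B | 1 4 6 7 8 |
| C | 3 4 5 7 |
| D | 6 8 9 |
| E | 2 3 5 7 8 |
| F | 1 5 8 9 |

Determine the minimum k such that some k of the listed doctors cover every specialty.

3

Take {B, D, E}. Their union is {1, 2, 3, 4, 5, 6, 7, 8, 9}, which is all 9 specialties.
No 2 of the 6 doctors cover everything (all 15 combinations miss at least one specialty), so 3 is optimal.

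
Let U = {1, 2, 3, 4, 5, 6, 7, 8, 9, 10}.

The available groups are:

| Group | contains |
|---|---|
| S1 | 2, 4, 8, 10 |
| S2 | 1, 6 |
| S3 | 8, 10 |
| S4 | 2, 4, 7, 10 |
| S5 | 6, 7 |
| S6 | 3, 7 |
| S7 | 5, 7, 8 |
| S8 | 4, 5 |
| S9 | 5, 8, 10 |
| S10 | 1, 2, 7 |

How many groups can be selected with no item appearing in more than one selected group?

4

S2, S3, S6, S8 are pairwise disjoint (S2={1,6}; S3={8,10}; S6={3,7}; S8={4,5}).
Every remaining group overlaps one of these, and no 5 of the listed groups are pairwise disjoint, so 4 is the maximum.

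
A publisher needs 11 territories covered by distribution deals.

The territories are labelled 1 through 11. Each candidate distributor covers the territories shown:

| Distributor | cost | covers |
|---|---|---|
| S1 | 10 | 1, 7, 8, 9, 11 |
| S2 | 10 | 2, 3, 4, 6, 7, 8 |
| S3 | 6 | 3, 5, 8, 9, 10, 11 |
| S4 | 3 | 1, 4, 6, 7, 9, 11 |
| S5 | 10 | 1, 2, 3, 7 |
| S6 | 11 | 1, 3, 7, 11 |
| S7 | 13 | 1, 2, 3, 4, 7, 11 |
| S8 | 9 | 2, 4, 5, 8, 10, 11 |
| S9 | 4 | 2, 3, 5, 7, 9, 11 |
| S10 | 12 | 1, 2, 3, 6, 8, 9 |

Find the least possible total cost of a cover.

S3, S4, S9 together cover every territory (S3 ∪ S4 ∪ S9 = {1, 2, 3, 4, 5, 6, 7, 8, 9, 10, 11}); total cost 6 + 3 + 4 = 13.
No covering selection has total cost below 13.

13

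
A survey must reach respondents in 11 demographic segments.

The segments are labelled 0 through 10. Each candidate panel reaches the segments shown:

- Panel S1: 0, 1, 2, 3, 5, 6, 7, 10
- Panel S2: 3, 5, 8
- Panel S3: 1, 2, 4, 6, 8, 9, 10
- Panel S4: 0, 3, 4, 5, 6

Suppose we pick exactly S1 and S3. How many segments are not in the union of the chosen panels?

0

Union of S1, S3 = {0, 1, 2, 3, 4, 5, 6, 7, 8, 9, 10} — that's every segment, so 0 are uncovered.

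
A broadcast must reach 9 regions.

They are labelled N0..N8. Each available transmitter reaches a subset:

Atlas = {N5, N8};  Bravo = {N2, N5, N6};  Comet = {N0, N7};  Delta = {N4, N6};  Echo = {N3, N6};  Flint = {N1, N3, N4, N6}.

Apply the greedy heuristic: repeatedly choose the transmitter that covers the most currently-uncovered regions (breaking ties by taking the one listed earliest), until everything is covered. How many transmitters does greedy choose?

Greedy: pick Flint (covers 4 new) → pick Atlas (covers 2 new) → pick Comet (covers 2 new) → pick Bravo (covers 1 new). Total picks: 4.

4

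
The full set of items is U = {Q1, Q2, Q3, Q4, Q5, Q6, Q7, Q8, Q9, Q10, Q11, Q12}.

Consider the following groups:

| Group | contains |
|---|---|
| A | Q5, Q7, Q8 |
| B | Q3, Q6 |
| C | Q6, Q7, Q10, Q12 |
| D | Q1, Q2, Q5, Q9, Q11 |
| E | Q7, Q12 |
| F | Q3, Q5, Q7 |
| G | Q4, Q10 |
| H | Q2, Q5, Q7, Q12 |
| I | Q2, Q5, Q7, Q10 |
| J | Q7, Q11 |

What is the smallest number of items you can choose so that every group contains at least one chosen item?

4

Take T = {Q1, Q4, Q6, Q7}. Each listed group contains at least one of these, so T is a hitting set of size 4.
The groups B, D, E, G are pairwise disjoint, so any hitting set needs a separate item for each — at least 4. Hence 4 is optimal.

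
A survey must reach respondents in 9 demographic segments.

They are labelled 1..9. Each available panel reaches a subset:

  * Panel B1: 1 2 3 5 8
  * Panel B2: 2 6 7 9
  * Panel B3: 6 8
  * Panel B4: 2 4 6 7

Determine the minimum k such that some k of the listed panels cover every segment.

3

B1 and B2 and B4 together: B1 ∪ B2 ∪ B4 = {1, 2, 3, 4, 5, 6, 7, 8, 9} — every segment is covered.
Only B1 contains 1, so B1 is forced; the remaining 4 segments need at least 2 more panels (each remaining panel adds at most 3) — so at least 3 panels are needed, and 3 is optimal.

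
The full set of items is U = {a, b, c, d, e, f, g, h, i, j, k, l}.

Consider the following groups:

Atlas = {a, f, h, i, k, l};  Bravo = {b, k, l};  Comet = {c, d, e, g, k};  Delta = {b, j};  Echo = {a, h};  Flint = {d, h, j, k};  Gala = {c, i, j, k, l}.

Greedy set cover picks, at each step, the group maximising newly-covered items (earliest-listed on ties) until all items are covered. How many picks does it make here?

3

Greedy: pick Atlas (covers 6 new) → pick Comet (covers 4 new) → pick Delta (covers 2 new). Total picks: 3.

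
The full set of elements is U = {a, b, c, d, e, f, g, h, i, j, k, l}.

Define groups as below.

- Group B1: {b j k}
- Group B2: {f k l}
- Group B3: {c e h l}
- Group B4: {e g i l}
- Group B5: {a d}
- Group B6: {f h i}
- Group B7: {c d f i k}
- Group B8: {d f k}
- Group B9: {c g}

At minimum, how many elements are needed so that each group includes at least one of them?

Take T = {d, g, h, k}. Each listed group contains at least one of these, so T is a hitting set of size 4.
The groups B1, B5, B6, B9 are pairwise disjoint, so any hitting set needs a separate element for each — at least 4. Hence 4 is optimal.

4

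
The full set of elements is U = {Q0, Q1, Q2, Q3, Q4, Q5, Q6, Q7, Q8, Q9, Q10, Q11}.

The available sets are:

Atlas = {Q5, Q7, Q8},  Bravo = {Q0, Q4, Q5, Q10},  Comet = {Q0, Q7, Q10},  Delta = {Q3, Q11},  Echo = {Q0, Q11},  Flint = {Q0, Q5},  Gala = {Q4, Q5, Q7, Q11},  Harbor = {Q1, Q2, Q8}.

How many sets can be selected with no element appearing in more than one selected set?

3

Comet, Delta, Harbor are pairwise disjoint (Comet={Q0,Q7,Q10}; Delta={Q3,Q11}; Harbor={Q1,Q2,Q8}).
Every remaining set overlaps one of these, and no 4 of the listed sets are pairwise disjoint, so 3 is the maximum.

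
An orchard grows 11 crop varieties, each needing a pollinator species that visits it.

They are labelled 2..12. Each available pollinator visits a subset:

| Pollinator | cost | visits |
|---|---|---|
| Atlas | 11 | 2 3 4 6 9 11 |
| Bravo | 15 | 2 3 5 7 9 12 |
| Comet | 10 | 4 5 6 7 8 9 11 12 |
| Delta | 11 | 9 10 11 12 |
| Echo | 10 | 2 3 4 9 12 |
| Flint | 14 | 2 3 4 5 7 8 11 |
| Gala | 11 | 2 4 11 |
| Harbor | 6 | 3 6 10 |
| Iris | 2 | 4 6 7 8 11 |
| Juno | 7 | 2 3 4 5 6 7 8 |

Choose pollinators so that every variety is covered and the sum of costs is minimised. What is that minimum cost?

18

Delta, Juno together cover every variety (Delta ∪ Juno = {2, 3, 4, 5, 6, 7, 8, 9, 10, 11, 12}); total cost 11 + 7 = 18.
The greedy pick Iris, Juno, Delta costs 20; no covering selection beats 18.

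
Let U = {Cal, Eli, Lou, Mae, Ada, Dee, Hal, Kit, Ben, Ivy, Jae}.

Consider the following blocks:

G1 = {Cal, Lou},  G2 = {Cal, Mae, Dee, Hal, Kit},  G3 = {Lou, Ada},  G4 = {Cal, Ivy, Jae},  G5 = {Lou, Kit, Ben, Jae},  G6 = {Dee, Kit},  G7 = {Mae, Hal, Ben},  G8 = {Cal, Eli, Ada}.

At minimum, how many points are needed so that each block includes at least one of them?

H = {Cal, Ada, Hal, Kit} meets every block (each contains at least one member of H), and |H| = 4.
The blocks G3, G4, G6, G7 are pairwise disjoint, so any hitting set needs a separate point for each — at least 4. Hence 4 is optimal.

4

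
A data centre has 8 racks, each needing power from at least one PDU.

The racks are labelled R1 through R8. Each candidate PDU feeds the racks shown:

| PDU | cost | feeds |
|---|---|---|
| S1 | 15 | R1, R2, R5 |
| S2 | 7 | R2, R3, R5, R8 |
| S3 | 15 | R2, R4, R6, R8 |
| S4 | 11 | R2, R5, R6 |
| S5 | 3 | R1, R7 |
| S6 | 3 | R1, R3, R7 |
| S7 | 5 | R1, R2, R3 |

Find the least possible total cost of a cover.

S2, S3, S5 together cover every rack (S2 ∪ S3 ∪ S5 = {R1, R2, R3, R4, R5, R6, R7, R8}); total cost 7 + 15 + 3 = 25.
No covering selection has total cost below 25.

25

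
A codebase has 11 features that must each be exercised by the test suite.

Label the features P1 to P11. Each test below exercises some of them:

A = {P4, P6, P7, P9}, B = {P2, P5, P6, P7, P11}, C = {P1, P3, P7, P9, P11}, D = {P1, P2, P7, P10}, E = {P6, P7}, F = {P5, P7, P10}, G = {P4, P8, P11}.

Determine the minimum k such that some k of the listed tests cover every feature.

B and C and D and G together: B ∪ C ∪ D ∪ G = {P1, P2, P3, P4, P5, P6, P7, P8, P9, P10, P11} — every feature is covered.
No 3 of the 7 tests cover everything (all 35 combinations miss at least one feature), so 4 is optimal.

4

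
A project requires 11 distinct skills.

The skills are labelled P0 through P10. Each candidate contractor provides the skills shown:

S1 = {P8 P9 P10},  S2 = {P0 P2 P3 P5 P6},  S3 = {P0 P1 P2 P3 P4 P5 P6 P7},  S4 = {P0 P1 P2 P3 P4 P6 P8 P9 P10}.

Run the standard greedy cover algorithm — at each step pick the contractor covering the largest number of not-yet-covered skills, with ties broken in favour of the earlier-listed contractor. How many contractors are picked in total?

Greedy: pick S4 (covers 9 new) → pick S3 (covers 2 new). Total picks: 2.

2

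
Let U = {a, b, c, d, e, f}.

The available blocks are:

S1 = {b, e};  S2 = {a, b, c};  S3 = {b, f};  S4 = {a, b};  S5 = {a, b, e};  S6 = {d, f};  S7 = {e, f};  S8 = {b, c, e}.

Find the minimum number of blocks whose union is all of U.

S1 and S2 and S6 together: S1 ∪ S2 ∪ S6 = {a, b, c, d, e, f} — every element is covered.
Only S6 contains d, so S6 is forced; the remaining 4 elements need at least 2 more blocks (each remaining block adds at most 3) — so at least 3 blocks are needed, and 3 is optimal.

3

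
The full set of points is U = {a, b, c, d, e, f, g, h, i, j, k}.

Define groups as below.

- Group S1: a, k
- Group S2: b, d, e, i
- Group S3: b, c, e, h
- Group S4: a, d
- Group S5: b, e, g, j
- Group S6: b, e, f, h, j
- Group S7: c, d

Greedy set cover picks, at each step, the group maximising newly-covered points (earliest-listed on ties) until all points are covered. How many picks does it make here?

5

Greedy: pick S6 (covers 5 new) → pick S1 (covers 2 new) → pick S2 (covers 2 new) → pick S3 (covers 1 new) → pick S5 (covers 1 new). Total picks: 5.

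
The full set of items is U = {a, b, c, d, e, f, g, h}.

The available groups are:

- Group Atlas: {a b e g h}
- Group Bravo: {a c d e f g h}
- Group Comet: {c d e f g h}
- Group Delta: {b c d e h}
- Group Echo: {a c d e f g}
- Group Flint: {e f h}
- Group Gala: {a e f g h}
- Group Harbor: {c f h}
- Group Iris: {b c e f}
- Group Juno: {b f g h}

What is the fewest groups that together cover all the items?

Bravo and Iris together: Bravo ∪ Iris = {a, b, c, d, e, f, g, h} — every item is covered.
No single group has all 8 items (the largest, Bravo, has 7), so 2 is optimal.

2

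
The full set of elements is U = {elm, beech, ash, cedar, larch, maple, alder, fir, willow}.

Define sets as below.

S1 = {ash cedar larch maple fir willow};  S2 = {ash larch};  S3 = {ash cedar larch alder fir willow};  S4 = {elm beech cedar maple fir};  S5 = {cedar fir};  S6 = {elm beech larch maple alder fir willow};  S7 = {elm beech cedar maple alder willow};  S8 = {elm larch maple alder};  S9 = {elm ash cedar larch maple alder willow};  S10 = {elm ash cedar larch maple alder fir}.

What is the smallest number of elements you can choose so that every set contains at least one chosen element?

2

Take H = {cedar, larch}. Each listed set contains at least one of these, so H is a hitting set of size 2.
The sets S2, S4 are pairwise disjoint, so any hitting set needs a separate element for each — at least 2. Hence 2 is optimal.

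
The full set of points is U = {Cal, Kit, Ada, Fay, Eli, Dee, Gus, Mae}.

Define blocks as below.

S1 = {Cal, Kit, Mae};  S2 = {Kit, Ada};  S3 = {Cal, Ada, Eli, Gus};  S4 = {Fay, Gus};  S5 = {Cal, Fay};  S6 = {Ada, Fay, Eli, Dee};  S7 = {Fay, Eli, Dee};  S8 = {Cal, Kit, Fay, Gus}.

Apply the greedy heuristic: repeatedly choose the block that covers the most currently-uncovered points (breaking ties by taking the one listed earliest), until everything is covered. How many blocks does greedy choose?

3

Greedy: pick S3 (covers 4 new) → pick S1 (covers 2 new) → pick S6 (covers 2 new). Total picks: 3.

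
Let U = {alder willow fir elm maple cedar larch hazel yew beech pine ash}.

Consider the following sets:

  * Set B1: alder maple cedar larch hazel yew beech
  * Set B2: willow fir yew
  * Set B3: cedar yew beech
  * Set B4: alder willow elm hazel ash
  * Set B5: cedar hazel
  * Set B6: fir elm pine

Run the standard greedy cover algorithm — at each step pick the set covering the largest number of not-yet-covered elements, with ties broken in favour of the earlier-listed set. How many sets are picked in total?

3

Greedy: pick B1 (covers 7 new) → pick B4 (covers 3 new) → pick B6 (covers 2 new). Total picks: 3.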